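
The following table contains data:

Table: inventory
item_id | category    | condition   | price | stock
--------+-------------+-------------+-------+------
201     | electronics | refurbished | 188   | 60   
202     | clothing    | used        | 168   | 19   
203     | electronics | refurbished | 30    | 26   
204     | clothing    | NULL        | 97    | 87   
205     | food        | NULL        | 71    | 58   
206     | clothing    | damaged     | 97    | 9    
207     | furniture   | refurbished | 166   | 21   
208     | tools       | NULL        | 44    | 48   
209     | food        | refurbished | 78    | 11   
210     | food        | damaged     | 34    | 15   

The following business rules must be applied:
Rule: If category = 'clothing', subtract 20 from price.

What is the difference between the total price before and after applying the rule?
60

Step 1: Original sum of price = 973
Step 2: 3 records have category = 'clothing'
Step 3: Each affected record changes by -20
Step 4: Total change = 3 × -20 = -60
Step 5: New sum = 973 + -60 = 913
Step 6: Difference = |913 - 973| = 60
        (Sum decreased by 60)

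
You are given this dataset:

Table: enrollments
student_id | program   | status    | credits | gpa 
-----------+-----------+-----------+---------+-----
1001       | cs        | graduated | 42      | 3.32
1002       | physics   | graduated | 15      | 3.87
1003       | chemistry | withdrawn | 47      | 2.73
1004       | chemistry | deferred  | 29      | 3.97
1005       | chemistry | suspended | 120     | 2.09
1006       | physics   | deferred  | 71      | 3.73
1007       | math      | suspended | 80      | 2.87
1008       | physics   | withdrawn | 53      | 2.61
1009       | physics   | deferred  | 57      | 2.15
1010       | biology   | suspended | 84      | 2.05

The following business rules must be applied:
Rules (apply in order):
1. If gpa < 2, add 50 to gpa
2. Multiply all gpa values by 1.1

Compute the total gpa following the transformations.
32.33

Step 1: Apply Rule 1 - Add 50 to records with gpa < 2
  - 0 records affected: 0 + (0 × 50) = 0
  - Unaffected records: 29.39
  - Sum after Rule 1: 29.39
Step 2: Apply Rule 2 - Multiply all by 1.1
  - 29.39 × 1.1 = 32.33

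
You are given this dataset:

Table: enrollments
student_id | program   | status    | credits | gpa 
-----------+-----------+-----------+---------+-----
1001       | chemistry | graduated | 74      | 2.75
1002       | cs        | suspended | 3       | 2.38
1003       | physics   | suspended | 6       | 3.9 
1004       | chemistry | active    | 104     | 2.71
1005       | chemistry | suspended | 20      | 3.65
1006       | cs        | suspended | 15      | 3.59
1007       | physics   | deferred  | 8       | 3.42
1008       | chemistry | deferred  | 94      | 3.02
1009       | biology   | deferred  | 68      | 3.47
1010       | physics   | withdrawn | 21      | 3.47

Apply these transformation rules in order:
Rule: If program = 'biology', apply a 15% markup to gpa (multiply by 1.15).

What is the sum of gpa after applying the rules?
32.88

Step 1: Records with program = 'biology' have total gpa = 3.47
Step 2: Apply multiplier: 3.47 × 1.15 = 3.99
Step 3: Other records total: 28.89
Step 4: Final sum = 3.99 + 28.89 = 32.88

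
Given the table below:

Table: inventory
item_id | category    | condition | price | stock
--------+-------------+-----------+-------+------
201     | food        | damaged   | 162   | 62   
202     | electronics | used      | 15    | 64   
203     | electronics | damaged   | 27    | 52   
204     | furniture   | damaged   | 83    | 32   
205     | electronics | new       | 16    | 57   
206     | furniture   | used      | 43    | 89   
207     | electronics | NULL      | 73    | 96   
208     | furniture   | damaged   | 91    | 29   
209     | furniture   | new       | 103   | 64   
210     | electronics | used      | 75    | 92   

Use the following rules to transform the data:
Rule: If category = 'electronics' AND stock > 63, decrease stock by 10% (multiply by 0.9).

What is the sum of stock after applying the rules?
611.8

Step 1: Find records where category = 'electronics' AND stock > 63
Step 2: 3 records match, summing to 252
Step 3: After multiplier: 252 × 0.9 = 226.8
Step 4: Unaffected records sum: 385
Step 5: Final sum = 226.8 + 385 = 611.8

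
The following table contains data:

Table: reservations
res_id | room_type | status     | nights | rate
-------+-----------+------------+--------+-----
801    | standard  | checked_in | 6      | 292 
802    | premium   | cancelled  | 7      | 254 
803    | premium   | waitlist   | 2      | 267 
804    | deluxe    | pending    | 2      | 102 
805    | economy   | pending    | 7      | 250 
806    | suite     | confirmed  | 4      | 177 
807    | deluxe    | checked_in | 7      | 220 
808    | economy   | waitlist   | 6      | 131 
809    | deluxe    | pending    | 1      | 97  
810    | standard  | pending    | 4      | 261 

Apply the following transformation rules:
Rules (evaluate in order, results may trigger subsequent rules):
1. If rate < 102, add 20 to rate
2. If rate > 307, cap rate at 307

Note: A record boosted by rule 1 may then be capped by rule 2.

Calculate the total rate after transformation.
2071

Step 1: Apply rule 1 to records with rate < 102
  - 1 records get bonus of 20
  - Of these, 0 records then exceed 307 and get capped
Step 2: Apply rule 2 to records with rate > 307
  - 0 records (original) are capped
Step 3: Calculate final sum = 2071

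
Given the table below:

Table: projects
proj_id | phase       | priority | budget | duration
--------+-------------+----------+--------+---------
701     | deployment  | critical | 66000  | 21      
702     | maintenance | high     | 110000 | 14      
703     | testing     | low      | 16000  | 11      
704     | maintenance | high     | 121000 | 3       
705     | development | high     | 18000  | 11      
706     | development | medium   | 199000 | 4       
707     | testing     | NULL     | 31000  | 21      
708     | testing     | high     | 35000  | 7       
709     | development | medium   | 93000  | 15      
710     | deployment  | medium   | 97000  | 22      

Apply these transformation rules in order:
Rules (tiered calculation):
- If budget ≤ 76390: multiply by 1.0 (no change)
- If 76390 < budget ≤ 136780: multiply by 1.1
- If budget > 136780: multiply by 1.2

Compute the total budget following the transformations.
867900.0

Step 1: Tier 1 (budget ≤ 76390): 5 records, sum = 166000 × 1.0 = 166000.0
Step 2: Tier 2 (76390 < budget ≤ 136780): 4 records, sum = 421000 × 1.1 = 463100.0
Step 3: Tier 3 (budget > 136780): 1 records, sum = 199000 × 1.2 = 238800.0
Step 4: Final sum = 166000.0 + 463100.0 + 238800.0 = 867900.0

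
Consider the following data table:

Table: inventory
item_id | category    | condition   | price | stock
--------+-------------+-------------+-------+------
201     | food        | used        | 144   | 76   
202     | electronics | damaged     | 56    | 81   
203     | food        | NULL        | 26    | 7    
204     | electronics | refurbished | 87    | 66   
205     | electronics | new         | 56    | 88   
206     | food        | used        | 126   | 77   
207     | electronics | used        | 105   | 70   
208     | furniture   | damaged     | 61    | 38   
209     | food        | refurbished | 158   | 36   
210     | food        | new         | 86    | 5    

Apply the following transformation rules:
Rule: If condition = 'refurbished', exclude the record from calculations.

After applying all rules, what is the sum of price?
660

Step 1: Identify records where condition = 'refurbished'
Step 2: The excluded records sum to 245
Step 3: Original total price = 905
Step 4: Remaining total = 905 - 245 = 660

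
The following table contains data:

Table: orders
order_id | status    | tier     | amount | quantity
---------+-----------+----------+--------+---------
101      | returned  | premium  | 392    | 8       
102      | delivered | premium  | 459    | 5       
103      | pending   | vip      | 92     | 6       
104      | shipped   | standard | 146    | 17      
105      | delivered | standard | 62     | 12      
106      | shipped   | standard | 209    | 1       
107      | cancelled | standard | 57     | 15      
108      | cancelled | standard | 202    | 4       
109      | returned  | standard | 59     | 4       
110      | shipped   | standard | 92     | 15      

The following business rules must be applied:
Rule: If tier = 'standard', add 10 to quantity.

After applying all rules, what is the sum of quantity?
157

Step 1: Count records where tier = 'standard': 7
Step 2: Total bonus added: 7 × 10 = 70
Step 3: Original sum of quantity: 87
Step 4: Final sum = 87 + 70 = 157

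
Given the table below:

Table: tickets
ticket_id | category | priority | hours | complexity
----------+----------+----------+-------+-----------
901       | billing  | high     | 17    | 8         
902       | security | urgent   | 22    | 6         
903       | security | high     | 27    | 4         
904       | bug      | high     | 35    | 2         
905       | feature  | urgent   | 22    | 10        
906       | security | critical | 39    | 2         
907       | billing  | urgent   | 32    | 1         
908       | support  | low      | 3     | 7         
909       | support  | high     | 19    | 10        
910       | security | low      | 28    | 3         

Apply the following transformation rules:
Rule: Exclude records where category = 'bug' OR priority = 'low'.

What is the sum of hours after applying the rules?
178

Step 1: Find records where category = 'bug' OR priority = 'low'
Step 2: 3 records match, summing to 66
Step 3: Original sum: 244
Step 4: Remaining sum = 244 - 66 = 178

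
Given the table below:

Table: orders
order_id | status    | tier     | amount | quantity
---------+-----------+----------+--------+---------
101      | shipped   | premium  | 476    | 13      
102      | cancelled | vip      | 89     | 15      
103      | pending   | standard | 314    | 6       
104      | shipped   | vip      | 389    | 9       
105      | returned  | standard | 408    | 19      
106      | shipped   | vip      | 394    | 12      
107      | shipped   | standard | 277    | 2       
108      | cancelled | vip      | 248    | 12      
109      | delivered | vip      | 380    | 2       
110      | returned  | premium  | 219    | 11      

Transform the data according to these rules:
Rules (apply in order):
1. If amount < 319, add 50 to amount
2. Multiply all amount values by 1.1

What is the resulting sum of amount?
3788.4

Step 1: Apply Rule 1 - Add 50 to records with amount < 319
  - 5 records affected: 1147 + (5 × 50) = 1397
  - Unaffected records: 2047
  - Sum after Rule 1: 3444
Step 2: Apply Rule 2 - Multiply all by 1.1
  - 3444 × 1.1 = 3788.4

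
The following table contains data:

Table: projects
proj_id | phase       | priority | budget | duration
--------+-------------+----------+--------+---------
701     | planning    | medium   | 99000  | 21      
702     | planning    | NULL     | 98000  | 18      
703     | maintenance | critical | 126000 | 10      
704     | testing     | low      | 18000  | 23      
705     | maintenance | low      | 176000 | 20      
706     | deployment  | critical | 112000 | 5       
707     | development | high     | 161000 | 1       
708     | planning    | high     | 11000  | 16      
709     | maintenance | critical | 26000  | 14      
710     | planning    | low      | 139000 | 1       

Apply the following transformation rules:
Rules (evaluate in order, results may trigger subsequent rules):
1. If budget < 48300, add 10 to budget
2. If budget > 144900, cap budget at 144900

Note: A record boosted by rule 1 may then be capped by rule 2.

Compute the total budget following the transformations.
918830

Step 1: Apply rule 1 to records with budget < 48300
  - 3 records get bonus of 10
  - Of these, 0 records then exceed 144900 and get capped
Step 2: Apply rule 2 to records with budget > 144900
  - 2 records (original) are capped
Step 3: Calculate final sum = 918830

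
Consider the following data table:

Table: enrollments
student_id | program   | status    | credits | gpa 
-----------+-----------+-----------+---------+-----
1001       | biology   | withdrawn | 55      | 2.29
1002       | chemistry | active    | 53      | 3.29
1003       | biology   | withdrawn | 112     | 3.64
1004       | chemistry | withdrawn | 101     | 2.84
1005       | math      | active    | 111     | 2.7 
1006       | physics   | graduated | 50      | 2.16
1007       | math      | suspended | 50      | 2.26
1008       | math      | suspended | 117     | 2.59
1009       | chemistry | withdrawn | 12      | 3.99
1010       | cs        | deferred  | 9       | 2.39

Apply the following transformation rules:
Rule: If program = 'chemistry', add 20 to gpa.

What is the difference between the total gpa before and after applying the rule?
60.0

Step 1: Original sum of gpa = 28.15
Step 2: 3 records have program = 'chemistry'
Step 3: Each affected record changes by 20
Step 4: Total change = 3 × 20 = 60
Step 5: New sum = 28.15 + 60 = 88.15
Step 6: Difference = |88.15 - 28.15| = 60.0
        (Sum increased by 60.0)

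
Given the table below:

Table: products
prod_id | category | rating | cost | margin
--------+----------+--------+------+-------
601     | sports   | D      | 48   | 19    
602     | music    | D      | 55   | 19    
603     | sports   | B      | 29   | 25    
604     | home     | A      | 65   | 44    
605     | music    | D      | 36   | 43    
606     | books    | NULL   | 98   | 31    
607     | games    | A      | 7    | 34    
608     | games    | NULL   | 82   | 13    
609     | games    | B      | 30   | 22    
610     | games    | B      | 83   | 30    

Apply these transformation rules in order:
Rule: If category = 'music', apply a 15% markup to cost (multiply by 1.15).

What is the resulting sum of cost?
546.65

Step 1: Records with category = 'music' have total cost = 91
Step 2: Apply multiplier: 91 × 1.15 = 104.65
Step 3: Other records total: 442
Step 4: Final sum = 104.65 + 442 = 546.65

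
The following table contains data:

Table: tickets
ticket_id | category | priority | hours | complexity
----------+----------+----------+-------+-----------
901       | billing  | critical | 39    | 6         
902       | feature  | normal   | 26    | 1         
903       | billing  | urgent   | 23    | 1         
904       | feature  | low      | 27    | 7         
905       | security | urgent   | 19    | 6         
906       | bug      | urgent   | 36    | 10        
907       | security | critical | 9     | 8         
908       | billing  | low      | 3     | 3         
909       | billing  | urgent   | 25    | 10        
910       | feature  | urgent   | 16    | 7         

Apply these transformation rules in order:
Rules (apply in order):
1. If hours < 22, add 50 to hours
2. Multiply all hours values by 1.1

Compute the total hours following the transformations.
465.3

Step 1: Apply Rule 1 - Add 50 to records with hours < 22
  - 4 records affected: 47 + (4 × 50) = 247
  - Unaffected records: 176
  - Sum after Rule 1: 423
Step 2: Apply Rule 2 - Multiply all by 1.1
  - 423 × 1.1 = 465.3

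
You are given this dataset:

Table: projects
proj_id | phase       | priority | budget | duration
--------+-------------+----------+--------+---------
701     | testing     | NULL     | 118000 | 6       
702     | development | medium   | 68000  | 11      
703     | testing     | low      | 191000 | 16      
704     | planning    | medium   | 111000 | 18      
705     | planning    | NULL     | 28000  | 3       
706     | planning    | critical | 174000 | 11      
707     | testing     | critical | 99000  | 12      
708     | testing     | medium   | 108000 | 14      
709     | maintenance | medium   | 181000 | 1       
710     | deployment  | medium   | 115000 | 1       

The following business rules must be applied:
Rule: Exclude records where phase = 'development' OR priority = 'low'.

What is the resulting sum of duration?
66

Step 1: Find records where phase = 'development' OR priority = 'low'
Step 2: 2 records match, summing to 27
Step 3: Original sum: 93
Step 4: Remaining sum = 93 - 27 = 66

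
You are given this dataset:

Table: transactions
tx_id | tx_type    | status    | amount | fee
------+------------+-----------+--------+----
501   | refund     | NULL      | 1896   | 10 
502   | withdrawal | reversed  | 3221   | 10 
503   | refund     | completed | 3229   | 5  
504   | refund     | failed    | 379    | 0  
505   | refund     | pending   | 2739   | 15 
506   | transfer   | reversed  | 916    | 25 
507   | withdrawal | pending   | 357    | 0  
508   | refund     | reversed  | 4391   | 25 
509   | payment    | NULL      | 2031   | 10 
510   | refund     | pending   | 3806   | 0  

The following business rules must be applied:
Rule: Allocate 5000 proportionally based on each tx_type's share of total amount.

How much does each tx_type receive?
payment: 442.19, refund: 3579.36, transfer: 199.43, withdrawal: 779.01

Step 1: Calculate total amount = 22965
Step 2: Calculate each tx_type's proportion:
  payment: 2031/22965 = 8.84% → 442.19
  refund: 16440/22965 = 71.59% → 3579.36
  transfer: 916/22965 = 3.99% → 199.43
  withdrawal: 3578/22965 = 15.58% → 779.01
Step 3: Verify: sum of allocations ≈ 5000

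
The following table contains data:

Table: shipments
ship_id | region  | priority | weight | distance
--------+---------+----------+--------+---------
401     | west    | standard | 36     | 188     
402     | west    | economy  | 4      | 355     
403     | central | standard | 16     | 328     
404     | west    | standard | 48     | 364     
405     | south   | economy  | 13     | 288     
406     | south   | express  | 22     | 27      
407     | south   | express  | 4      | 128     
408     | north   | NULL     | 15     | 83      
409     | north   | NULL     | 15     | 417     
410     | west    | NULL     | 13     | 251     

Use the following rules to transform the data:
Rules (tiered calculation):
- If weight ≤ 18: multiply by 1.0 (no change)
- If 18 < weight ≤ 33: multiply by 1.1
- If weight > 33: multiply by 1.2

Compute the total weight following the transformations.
205.0

Step 1: Tier 1 (weight ≤ 18): 7 records, sum = 80 × 1.0 = 80.0
Step 2: Tier 2 (18 < weight ≤ 33): 1 records, sum = 22 × 1.1 = 24.2
Step 3: Tier 3 (weight > 33): 2 records, sum = 84 × 1.2 = 100.8
Step 4: Final sum = 80.0 + 24.2 + 100.8 = 205.0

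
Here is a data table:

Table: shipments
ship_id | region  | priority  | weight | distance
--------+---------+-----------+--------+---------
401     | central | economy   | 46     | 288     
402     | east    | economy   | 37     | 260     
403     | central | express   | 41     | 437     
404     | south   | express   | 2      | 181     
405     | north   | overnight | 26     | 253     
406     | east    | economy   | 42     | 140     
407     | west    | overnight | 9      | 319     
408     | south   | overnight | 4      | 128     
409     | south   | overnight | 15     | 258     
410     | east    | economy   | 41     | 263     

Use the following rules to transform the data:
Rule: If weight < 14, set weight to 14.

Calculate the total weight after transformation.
290

Step 1: 3 records have weight < 14
Step 2: These records originally summed to 15
Step 3: After setting to minimum: 3 × 14 = 42
Step 4: Unaffected records sum: 248
Step 5: Final sum = 42 + 248 = 290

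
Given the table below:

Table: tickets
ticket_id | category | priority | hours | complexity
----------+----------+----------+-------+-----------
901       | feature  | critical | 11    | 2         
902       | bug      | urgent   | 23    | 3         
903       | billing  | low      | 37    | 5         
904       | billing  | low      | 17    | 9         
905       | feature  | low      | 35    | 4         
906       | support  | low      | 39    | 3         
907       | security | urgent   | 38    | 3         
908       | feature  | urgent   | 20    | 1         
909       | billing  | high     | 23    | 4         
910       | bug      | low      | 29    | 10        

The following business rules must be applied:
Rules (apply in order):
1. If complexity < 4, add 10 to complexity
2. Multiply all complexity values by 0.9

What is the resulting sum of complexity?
84.6

Step 1: Apply Rule 1 - Add 10 to records with complexity < 4
  - 5 records affected: 12 + (5 × 10) = 62
  - Unaffected records: 32
  - Sum after Rule 1: 94
Step 2: Apply Rule 2 - Multiply all by 0.9
  - 94 × 0.9 = 84.6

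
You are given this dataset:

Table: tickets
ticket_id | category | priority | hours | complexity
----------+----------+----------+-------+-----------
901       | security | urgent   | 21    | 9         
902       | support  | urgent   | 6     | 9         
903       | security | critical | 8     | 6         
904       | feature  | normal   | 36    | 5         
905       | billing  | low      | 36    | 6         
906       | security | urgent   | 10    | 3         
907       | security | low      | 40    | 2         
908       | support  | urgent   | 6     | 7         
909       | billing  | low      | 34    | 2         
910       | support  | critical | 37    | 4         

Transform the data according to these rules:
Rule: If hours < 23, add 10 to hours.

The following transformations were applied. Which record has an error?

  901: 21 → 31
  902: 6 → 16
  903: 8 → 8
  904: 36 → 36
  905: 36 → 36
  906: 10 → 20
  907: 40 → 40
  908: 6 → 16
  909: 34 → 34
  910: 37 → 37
Record 903 has an error. The correct transformed value should be 18, not 8.

Step 1: Check each record against the rule
Step 2: Record 903 has hours = 8
Step 3: Since 8 < 23, the bonus should have been applied
Step 4: Correct value = 18, but claimed value = 8
Conclusion: Record 903 has the error.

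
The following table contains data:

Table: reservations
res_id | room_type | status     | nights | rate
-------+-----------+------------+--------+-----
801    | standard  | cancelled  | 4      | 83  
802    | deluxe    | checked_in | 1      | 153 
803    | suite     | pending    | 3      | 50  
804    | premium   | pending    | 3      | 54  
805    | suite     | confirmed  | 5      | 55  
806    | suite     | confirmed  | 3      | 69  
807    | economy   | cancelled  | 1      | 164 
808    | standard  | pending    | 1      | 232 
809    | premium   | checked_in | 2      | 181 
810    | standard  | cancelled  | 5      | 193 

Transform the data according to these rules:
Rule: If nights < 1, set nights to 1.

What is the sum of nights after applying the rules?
28

Step 1: 0 records have nights < 1
Step 2: These records originally summed to 0
Step 3: After setting to minimum: 0 × 1 = 0
Step 4: Unaffected records sum: 28
Step 5: Final sum = 0 + 28 = 28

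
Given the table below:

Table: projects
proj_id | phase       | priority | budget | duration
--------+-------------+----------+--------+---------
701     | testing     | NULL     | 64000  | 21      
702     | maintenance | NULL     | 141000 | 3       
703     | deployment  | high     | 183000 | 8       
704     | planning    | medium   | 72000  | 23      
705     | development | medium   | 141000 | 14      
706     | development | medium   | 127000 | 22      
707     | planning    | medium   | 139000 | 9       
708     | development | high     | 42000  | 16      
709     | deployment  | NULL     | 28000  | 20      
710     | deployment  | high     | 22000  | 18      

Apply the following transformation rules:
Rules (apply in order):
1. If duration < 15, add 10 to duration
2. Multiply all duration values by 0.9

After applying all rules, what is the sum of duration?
174.6

Step 1: Apply Rule 1 - Add 10 to records with duration < 15
  - 4 records affected: 34 + (4 × 10) = 74
  - Unaffected records: 120
  - Sum after Rule 1: 194
Step 2: Apply Rule 2 - Multiply all by 0.9
  - 194 × 0.9 = 174.6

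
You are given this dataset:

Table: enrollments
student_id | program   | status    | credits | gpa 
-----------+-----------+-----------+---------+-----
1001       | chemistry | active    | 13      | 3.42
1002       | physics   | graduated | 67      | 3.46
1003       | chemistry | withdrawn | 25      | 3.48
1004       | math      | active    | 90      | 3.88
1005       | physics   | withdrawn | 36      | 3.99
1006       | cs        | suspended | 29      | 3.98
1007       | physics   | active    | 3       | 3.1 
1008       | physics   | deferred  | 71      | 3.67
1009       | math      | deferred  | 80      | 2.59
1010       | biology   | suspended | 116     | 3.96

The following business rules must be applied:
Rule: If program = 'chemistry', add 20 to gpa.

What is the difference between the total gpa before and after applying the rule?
40.0

Step 1: Original sum of gpa = 35.53
Step 2: 2 records have program = 'chemistry'
Step 3: Each affected record changes by 20
Step 4: Total change = 2 × 20 = 40
Step 5: New sum = 35.53 + 40 = 75.53
Step 6: Difference = |75.53 - 35.53| = 40.0
        (Sum increased by 40.0)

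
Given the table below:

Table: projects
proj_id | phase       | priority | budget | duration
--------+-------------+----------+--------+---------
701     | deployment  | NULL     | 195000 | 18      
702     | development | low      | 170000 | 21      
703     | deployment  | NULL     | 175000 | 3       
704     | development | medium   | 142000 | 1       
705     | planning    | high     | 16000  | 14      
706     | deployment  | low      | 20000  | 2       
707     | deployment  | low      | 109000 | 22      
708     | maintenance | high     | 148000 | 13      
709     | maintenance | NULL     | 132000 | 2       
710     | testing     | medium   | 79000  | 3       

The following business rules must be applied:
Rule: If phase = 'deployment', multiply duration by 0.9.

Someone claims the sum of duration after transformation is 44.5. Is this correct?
No, the correct result is 94.5.

Step 1: Calculate the correct sum after transformation
Step 2: Apply multiplier 0.9 to records where phase = 'deployment'
Step 3: Correct result = 94.5
Step 4: Claimed result = 44.5
Step 5: 94.5 ≠ 44.5
Conclusion: The claimed result is incorrect. The correct answer is 94.5.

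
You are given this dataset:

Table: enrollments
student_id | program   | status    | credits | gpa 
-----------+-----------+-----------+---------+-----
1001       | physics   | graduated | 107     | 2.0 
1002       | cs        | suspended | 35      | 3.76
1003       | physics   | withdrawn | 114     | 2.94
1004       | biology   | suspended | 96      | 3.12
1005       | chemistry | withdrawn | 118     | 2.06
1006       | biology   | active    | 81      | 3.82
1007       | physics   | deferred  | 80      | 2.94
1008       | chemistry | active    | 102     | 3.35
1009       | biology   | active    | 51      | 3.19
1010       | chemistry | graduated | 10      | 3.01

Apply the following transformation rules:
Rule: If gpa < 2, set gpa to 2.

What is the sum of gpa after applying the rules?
30.19

Step 1: 0 records have gpa < 2
Step 2: These records originally summed to 0
Step 3: After setting to minimum: 0 × 2 = 0
Step 4: Unaffected records sum: 30.19
Step 5: Final sum = 0 + 30.19 = 30.19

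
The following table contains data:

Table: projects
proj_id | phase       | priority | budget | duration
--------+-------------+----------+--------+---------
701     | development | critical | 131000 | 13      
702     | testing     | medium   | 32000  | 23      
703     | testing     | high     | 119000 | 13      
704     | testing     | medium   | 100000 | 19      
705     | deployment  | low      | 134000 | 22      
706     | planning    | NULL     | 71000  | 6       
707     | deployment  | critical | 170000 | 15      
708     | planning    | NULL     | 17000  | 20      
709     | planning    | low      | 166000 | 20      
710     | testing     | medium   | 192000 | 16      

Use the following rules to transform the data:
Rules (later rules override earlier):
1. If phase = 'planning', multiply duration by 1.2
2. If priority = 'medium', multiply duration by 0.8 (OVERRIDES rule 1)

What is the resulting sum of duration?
164.6

Step 1: Rule 2 takes priority for records with priority = 'medium'
  - 3 records: 58 × 0.8 = 46.4
Step 2: Rule 1 applies to remaining records with phase = 'planning'
  - 3 records: 46 × 1.2 = 55.2
Step 3: Other records unchanged: 63
Step 4: Final sum = 46.4 + 55.2 + 63 = 164.6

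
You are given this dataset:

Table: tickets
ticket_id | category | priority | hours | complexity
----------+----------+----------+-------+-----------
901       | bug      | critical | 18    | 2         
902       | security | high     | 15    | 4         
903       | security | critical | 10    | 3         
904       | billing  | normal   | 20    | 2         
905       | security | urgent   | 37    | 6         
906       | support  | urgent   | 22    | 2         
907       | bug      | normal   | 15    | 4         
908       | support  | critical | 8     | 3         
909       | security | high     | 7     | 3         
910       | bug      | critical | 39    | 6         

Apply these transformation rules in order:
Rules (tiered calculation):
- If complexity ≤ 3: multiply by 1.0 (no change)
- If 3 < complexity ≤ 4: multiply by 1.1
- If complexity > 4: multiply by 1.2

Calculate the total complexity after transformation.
38.2

Step 1: Tier 1 (complexity ≤ 3): 6 records, sum = 15 × 1.0 = 15.0
Step 2: Tier 2 (3 < complexity ≤ 4): 2 records, sum = 8 × 1.1 = 8.8
Step 3: Tier 3 (complexity > 4): 2 records, sum = 12 × 1.2 = 14.4
Step 4: Final sum = 15.0 + 8.8 + 14.4 = 38.2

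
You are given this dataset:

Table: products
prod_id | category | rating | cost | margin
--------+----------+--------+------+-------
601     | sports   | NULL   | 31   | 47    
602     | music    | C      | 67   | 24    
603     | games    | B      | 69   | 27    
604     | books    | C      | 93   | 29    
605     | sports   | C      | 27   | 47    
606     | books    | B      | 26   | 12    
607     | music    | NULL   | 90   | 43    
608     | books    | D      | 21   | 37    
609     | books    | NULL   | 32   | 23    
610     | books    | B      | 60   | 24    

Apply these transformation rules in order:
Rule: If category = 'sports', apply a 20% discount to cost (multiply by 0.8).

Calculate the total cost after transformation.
504.4

Step 1: Records with category = 'sports' have total cost = 58
Step 2: Apply multiplier: 58 × 0.8 = 46.4
Step 3: Other records total: 458
Step 4: Final sum = 46.4 + 458 = 504.4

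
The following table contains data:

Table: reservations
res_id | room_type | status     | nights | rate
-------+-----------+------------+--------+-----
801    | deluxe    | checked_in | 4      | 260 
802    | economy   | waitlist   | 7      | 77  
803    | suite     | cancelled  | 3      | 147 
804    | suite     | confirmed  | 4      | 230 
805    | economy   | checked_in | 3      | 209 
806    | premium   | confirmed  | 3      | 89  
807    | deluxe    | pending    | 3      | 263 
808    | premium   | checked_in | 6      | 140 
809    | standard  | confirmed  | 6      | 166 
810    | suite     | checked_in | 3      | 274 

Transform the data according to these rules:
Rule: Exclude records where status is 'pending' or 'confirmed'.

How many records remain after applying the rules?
6

Step 1: Count records to exclude
  - 1 (pending) + 3 (confirmed) = 4 records
Step 2: Total records: 10
Step 3: Remaining = 10 - 4 = 6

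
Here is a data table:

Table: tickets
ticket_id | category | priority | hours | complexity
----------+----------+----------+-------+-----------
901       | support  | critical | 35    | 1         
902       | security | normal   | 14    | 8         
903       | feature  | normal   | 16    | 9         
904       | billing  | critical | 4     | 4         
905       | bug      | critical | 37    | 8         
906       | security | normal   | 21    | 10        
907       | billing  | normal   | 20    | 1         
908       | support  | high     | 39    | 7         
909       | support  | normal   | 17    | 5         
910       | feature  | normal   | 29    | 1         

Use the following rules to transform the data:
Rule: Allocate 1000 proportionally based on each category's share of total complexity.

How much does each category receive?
billing: 92.59, bug: 148.15, feature: 185.19, security: 333.33, support: 240.74

Step 1: Calculate total complexity = 54
Step 2: Calculate each category's proportion:
  billing: 5/54 = 9.26% → 92.59
  bug: 8/54 = 14.81% → 148.15
  feature: 10/54 = 18.52% → 185.19
  security: 18/54 = 33.33% → 333.33
  support: 13/54 = 24.07% → 240.74
Step 3: Verify: sum of allocations ≈ 1000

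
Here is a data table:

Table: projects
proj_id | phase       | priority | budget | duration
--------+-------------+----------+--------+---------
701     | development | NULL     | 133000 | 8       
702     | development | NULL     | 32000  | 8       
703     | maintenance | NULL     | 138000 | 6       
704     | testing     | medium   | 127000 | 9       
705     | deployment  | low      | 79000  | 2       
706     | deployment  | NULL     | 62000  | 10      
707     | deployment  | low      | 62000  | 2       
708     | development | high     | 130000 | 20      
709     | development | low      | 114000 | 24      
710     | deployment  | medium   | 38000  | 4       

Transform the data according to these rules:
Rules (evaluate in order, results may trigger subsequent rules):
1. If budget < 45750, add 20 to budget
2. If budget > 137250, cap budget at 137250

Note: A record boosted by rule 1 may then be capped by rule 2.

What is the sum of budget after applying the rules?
914290

Step 1: Apply rule 1 to records with budget < 45750
  - 2 records get bonus of 20
  - Of these, 0 records then exceed 137250 and get capped
Step 2: Apply rule 2 to records with budget > 137250
  - 1 records (original) are capped
Step 3: Calculate final sum = 914290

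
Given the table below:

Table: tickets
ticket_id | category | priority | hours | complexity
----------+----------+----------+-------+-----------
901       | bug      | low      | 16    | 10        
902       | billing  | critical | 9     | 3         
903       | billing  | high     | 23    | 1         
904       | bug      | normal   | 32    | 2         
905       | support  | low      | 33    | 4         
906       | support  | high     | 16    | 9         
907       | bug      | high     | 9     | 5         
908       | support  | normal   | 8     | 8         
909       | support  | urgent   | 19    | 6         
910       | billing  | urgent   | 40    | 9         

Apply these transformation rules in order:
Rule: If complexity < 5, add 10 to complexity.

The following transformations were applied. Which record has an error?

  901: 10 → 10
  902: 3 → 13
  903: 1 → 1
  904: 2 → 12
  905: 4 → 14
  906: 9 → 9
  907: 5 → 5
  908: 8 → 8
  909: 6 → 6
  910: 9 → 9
Record 903 has an error. The correct transformed value should be 11, not 1.

Step 1: Check each record against the rule
Step 2: Record 903 has complexity = 1
Step 3: Since 1 < 5, the bonus should have been applied
Step 4: Correct value = 11, but claimed value = 1
Conclusion: Record 903 has the error.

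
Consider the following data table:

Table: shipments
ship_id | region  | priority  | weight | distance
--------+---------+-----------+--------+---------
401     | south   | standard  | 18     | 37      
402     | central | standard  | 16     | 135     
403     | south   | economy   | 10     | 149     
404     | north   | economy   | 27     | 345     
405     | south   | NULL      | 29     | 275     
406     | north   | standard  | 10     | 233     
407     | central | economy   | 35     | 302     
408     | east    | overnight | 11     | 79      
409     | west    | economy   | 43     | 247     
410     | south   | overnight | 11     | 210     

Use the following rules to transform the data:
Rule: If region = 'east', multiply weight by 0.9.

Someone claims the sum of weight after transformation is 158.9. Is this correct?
No, the correct result is 208.9.

Step 1: Calculate the correct sum after transformation
Step 2: Apply multiplier 0.9 to records where region = 'east'
Step 3: Correct result = 208.9
Step 4: Claimed result = 158.9
Step 5: 208.9 ≠ 158.9
Conclusion: The claimed result is incorrect. The correct answer is 208.9.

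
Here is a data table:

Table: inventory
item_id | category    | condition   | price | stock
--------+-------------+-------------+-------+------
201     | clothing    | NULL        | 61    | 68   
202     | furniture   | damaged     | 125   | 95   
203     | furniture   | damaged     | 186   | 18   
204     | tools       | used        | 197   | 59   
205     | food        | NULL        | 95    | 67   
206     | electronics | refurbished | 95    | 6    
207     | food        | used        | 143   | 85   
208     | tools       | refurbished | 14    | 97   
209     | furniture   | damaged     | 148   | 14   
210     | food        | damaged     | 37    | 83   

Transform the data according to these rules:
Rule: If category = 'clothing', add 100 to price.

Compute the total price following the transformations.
1201

Step 1: Count records where category = 'clothing': 1
Step 2: Total bonus added: 1 × 100 = 100
Step 3: Original sum of price: 1101
Step 4: Final sum = 1101 + 100 = 1201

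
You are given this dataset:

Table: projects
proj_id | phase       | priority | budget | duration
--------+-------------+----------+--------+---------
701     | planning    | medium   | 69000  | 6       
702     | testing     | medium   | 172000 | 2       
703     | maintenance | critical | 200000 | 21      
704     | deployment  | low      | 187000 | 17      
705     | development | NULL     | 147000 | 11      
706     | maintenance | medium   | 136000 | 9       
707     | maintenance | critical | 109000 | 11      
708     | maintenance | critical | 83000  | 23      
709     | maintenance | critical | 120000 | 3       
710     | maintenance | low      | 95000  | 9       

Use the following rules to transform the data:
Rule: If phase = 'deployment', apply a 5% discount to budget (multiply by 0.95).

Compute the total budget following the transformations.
1308650.0

Step 1: Records with phase = 'deployment' have total budget = 187000
Step 2: Apply multiplier: 187000 × 0.95 = 177650.0
Step 3: Other records total: 1131000
Step 4: Final sum = 177650.0 + 1131000 = 1308650.0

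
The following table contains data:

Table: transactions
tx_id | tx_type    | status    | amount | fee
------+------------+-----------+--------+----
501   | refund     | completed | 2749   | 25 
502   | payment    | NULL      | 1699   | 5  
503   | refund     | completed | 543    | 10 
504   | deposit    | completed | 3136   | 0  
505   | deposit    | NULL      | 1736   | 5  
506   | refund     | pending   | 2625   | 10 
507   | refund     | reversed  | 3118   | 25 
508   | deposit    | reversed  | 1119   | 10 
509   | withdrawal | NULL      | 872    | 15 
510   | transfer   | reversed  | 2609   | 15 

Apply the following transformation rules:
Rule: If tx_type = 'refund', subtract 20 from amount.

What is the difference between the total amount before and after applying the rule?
80

Step 1: Original sum of amount = 20206
Step 2: 4 records have tx_type = 'refund'
Step 3: Each affected record changes by -20
Step 4: Total change = 4 × -20 = -80
Step 5: New sum = 20206 + -80 = 20126
Step 6: Difference = |20126 - 20206| = 80
        (Sum decreased by 80)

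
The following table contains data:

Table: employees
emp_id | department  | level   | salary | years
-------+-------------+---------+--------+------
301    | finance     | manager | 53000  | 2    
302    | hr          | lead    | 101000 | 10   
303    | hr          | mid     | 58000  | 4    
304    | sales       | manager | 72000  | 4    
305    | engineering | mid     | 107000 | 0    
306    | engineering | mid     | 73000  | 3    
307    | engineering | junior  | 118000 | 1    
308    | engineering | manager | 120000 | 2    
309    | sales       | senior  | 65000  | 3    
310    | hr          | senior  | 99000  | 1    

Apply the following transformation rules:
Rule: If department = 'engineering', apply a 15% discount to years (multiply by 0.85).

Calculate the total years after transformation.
29.1

Step 1: Records with department = 'engineering' have total years = 6
Step 2: Apply multiplier: 6 × 0.85 = 5.1
Step 3: Other records total: 24
Step 4: Final sum = 5.1 + 24 = 29.1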